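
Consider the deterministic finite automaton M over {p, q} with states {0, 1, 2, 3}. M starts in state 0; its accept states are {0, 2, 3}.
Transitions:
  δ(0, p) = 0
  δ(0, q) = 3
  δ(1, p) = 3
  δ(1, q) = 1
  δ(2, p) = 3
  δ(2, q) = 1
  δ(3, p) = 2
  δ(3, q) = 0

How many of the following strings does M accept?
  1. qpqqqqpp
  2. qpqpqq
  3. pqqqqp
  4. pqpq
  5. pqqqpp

4

qpqqqqpp: accepted
qpqpqq: accepted
pqqqqp: accepted
pqpq: rejected
pqqqpp: accepted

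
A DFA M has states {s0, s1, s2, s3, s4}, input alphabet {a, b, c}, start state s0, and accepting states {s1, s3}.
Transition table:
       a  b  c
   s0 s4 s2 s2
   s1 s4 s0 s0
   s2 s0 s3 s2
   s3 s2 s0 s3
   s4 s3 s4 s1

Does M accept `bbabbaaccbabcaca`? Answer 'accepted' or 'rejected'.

rejected

s0 --b--> s2
s2 --b--> s3
s3 --a--> s2
s2 --b--> s3
s3 --b--> s0
s0 --a--> s4
s4 --a--> s3
s3 --c--> s3
s3 --c--> s3
s3 --b--> s0
s0 --a--> s4
s4 --b--> s4
s4 --c--> s1
s1 --a--> s4
s4 --c--> s1
s1 --a--> s4
End in state s4, which is not an accepting state.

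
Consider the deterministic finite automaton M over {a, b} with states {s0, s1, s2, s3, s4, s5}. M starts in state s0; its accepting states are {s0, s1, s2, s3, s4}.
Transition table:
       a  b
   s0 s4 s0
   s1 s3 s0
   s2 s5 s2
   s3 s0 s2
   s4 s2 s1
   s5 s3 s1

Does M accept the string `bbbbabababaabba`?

accepted

s0 --b--> s0
s0 --b--> s0
s0 --b--> s0
s0 --b--> s0
s0 --a--> s4
s4 --b--> s1
s1 --a--> s3
s3 --b--> s2
s2 --a--> s5
s5 --b--> s1
s1 --a--> s3
s3 --a--> s0
s0 --b--> s0
s0 --b--> s0
s0 --a--> s4
End in state s4, which is an accepting state.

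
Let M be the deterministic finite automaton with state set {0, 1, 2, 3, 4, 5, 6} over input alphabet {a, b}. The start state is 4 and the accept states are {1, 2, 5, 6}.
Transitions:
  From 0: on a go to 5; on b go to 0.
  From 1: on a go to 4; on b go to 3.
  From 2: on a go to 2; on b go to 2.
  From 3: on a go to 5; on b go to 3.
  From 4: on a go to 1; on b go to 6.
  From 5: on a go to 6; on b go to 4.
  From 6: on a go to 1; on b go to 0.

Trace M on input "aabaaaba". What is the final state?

4 --a--> 1
1 --a--> 4
4 --b--> 6
6 --a--> 1
1 --a--> 4
4 --a--> 1
1 --b--> 3
3 --a--> 5

5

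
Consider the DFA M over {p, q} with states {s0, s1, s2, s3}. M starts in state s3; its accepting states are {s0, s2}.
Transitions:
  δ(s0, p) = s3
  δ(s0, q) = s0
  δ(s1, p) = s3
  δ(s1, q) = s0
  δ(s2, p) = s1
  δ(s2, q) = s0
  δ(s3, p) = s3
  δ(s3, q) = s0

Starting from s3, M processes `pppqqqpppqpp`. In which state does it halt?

s3 --p--> s3
s3 --p--> s3
s3 --p--> s3
s3 --q--> s0
s0 --q--> s0
s0 --q--> s0
s0 --p--> s3
s3 --p--> s3
s3 --p--> s3
s3 --q--> s0
s0 --p--> s3
s3 --p--> s3

s3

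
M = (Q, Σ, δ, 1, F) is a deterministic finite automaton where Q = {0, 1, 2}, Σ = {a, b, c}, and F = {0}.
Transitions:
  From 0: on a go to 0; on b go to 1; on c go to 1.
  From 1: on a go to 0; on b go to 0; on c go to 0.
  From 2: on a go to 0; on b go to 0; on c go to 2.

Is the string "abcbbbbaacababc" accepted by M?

1 --a--> 0
0 --b--> 1
1 --c--> 0
0 --b--> 1
1 --b--> 0
0 --b--> 1
1 --b--> 0
0 --a--> 0
0 --a--> 0
0 --c--> 1
1 --a--> 0
0 --b--> 1
1 --a--> 0
0 --b--> 1
1 --c--> 0
End in state 0, which is an accepting state.

accepted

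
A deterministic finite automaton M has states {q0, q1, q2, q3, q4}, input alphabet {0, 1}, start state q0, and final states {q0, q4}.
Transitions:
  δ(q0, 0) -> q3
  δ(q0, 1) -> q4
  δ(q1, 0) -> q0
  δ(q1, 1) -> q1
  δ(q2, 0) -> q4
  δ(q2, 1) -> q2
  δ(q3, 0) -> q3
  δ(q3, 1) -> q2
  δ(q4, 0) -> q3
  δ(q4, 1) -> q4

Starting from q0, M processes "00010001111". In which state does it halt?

q0 --0--> q3
q3 --0--> q3
q3 --0--> q3
q3 --1--> q2
q2 --0--> q4
q4 --0--> q3
q3 --0--> q3
q3 --1--> q2
q2 --1--> q2
q2 --1--> q2
q2 --1--> q2

q2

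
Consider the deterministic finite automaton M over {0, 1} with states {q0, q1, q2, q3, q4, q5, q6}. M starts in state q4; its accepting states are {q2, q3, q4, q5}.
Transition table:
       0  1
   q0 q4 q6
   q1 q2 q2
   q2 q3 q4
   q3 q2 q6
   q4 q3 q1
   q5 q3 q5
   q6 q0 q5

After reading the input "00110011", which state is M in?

q4 --0--> q3
q3 --0--> q2
q2 --1--> q4
q4 --1--> q1
q1 --0--> q2
q2 --0--> q3
q3 --1--> q6
q6 --1--> q5

q5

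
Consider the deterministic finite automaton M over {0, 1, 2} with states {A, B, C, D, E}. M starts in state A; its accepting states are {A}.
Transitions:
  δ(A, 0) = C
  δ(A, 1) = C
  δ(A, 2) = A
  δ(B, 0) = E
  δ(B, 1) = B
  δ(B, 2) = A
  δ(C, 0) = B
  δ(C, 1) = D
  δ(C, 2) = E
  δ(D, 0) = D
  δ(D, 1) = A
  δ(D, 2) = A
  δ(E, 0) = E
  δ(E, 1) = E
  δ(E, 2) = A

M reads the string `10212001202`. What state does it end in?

E

A --1--> C
C --0--> B
B --2--> A
A --1--> C
C --2--> E
E --0--> E
E --0--> E
E --1--> E
E --2--> A
A --0--> C
C --2--> E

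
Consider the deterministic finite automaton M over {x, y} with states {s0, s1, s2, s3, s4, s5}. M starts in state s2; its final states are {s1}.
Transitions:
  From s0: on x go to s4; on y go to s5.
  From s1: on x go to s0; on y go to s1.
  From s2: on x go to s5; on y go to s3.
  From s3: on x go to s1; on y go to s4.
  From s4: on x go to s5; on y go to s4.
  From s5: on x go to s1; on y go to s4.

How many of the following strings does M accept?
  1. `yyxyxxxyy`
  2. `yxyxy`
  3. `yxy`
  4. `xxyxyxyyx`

1

`yyxyxxxyy`: rejected
`yxyxy`: rejected
`yxy`: accepted
`xxyxyxyyx`: rejected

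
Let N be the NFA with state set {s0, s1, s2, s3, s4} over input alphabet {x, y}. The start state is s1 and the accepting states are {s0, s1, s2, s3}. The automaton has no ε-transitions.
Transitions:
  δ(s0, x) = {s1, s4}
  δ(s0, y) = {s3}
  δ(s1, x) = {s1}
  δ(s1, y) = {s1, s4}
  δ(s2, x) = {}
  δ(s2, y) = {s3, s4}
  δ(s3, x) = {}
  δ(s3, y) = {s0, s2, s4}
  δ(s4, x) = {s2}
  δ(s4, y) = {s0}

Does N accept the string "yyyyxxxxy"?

Start: {s1}
read y: {s1, s4}
read y: {s0, s1, s4}
read y: {s0, s1, s3, s4}
read y: {s0, s1, s2, s3, s4}
read x: {s1, s2, s4}
read x: {s1, s2}
read x: {s1}
read x: {s1}
read y: {s1, s4}
Reachable ∩ accepting = {s1} — nonempty.

accepted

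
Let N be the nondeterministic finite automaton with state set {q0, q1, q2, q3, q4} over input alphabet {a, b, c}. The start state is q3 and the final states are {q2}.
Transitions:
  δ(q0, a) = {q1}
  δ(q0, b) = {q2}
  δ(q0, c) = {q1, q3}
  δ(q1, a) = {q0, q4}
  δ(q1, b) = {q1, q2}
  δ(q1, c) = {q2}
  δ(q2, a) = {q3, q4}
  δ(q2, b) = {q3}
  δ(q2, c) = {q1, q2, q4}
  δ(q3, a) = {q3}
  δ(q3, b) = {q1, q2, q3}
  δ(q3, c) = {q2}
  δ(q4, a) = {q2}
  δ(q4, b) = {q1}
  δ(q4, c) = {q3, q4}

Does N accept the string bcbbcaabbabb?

accepted

Start: {q3}
read b: {q1, q2, q3}
read c: {q1, q2, q4}
read b: {q1, q2, q3}
read b: {q1, q2, q3}
read c: {q1, q2, q4}
read a: {q0, q2, q3, q4}
read a: {q1, q2, q3, q4}
read b: {q1, q2, q3}
read b: {q1, q2, q3}
read a: {q0, q3, q4}
read b: {q1, q2, q3}
read b: {q1, q2, q3}
Reachable ∩ accepting = {q2} — nonempty.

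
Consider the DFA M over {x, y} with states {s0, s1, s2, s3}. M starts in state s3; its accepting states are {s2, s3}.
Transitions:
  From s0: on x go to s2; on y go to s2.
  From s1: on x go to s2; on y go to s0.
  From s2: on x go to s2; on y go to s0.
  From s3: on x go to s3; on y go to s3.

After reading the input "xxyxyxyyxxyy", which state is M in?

s3

s3 --x--> s3
s3 --x--> s3
s3 --y--> s3
s3 --x--> s3
s3 --y--> s3
s3 --x--> s3
s3 --y--> s3
s3 --y--> s3
s3 --x--> s3
s3 --x--> s3
s3 --y--> s3
s3 --y--> s3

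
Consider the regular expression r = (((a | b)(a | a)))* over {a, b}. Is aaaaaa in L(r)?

yes

Split into 3 pieces aa · aa · aa; each matches ((a|b)(a|a)).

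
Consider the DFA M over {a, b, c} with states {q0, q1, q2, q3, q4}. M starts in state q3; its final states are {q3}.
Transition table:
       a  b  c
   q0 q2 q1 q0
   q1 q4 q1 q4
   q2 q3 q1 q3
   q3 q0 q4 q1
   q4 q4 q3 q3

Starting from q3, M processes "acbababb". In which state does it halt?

q3 --a--> q0
q0 --c--> q0
q0 --b--> q1
q1 --a--> q4
q4 --b--> q3
q3 --a--> q0
q0 --b--> q1
q1 --b--> q1

q1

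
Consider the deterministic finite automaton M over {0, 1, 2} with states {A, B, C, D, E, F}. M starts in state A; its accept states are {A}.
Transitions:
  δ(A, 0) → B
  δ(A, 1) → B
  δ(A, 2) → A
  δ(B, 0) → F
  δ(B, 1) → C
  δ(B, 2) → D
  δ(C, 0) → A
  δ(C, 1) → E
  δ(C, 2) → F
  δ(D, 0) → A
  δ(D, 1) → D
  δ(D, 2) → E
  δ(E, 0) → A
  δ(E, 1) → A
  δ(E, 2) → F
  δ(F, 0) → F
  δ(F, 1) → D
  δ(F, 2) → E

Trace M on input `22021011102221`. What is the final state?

A --2--> A
A --2--> A
A --0--> B
B --2--> D
D --1--> D
D --0--> A
A --1--> B
B --1--> C
C --1--> E
E --0--> A
A --2--> A
A --2--> A
A --2--> A
A --1--> B

B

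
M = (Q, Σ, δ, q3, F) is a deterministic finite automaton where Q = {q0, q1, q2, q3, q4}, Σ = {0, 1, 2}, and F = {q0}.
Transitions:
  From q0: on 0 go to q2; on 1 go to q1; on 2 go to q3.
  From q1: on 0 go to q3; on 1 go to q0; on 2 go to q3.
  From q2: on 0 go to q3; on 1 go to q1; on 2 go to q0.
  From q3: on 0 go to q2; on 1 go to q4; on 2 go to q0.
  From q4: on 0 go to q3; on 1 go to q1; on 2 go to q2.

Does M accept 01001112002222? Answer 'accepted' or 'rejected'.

q3 --0--> q2
q2 --1--> q1
q1 --0--> q3
q3 --0--> q2
q2 --1--> q1
q1 --1--> q0
q0 --1--> q1
q1 --2--> q3
q3 --0--> q2
q2 --0--> q3
q3 --2--> q0
q0 --2--> q3
q3 --2--> q0
q0 --2--> q3
End in state q3, which is not an accepting state.

rejected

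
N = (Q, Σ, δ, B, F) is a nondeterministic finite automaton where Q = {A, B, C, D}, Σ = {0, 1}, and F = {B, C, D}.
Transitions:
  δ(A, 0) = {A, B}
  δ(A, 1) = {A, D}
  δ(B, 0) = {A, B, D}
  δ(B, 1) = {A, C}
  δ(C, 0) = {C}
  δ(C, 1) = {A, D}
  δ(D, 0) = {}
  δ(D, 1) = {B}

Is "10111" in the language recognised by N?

accepted

Start: {B}
read 1: {A, C}
read 0: {A, B, C}
read 1: {A, C, D}
read 1: {A, B, D}
read 1: {A, B, C, D}
Reachable ∩ accepting = {B, C, D} — nonempty.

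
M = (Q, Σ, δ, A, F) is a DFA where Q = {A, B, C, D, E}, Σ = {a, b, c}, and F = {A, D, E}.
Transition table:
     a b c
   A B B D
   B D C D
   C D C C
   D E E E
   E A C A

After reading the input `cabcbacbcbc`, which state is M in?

C

A --c--> D
D --a--> E
E --b--> C
C --c--> C
C --b--> C
C --a--> D
D --c--> E
E --b--> C
C --c--> C
C --b--> C
C --c--> C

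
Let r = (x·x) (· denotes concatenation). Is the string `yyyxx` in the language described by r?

No split of yyyxx into u·v has x matching u and x matching v.

no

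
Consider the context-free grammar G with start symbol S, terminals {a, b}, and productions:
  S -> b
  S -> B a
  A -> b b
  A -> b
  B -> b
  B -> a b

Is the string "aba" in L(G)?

S ⇒ Ba ⇒ aba

yes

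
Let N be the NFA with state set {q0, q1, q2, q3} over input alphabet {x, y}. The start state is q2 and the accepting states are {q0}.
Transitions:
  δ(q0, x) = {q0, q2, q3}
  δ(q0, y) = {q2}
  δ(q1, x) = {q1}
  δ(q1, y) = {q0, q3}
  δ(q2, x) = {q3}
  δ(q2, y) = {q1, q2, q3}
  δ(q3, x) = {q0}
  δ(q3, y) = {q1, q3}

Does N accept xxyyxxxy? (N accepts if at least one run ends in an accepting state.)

Start: {q2}
read x: {q3}
read x: {q0}
read y: {q2}
read y: {q1, q2, q3}
read x: {q0, q1, q3}
read x: {q0, q1, q2, q3}
read x: {q0, q1, q2, q3}
read y: {q0, q1, q2, q3}
Reachable ∩ accepting = {q0} — nonempty.

accepted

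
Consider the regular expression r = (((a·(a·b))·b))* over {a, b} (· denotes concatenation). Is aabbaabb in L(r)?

Split into 2 pieces aabb · aabb; each matches ((a·(a·b))·b).

yes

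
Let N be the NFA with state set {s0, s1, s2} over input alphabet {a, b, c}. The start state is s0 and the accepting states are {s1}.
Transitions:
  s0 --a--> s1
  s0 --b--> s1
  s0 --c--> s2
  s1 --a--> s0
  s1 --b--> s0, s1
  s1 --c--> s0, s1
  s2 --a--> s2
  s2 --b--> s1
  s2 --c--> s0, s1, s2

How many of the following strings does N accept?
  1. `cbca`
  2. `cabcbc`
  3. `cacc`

`cbca`: accepted
`cabcbc`: accepted
`cacc`: accepted

3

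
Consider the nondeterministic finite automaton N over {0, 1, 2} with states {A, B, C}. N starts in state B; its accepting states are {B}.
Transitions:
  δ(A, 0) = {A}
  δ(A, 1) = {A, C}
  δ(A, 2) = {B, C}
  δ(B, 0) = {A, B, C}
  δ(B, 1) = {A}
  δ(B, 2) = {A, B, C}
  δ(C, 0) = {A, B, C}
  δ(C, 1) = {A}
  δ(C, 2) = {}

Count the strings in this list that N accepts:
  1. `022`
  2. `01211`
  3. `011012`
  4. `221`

`022`: accepted
`01211`: rejected
`011012`: accepted
`221`: rejected

2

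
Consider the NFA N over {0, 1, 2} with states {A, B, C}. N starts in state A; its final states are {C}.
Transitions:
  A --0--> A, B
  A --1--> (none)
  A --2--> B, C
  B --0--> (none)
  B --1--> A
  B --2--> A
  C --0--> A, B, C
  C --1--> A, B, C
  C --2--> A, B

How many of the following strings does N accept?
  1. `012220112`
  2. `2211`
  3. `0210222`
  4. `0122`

2

`012220112`: accepted
`2211`: rejected
`0210222`: accepted
`0122`: rejected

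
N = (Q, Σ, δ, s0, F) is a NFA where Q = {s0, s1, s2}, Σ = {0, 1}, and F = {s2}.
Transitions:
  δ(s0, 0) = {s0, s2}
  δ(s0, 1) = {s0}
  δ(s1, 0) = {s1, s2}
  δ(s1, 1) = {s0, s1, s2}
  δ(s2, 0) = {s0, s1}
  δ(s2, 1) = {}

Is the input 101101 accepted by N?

rejected

Start: {s0}
read 1: {s0}
read 0: {s0, s2}
read 1: {s0}
read 1: {s0}
read 0: {s0, s2}
read 1: {s0}
Reachable ∩ accepting = {} — empty.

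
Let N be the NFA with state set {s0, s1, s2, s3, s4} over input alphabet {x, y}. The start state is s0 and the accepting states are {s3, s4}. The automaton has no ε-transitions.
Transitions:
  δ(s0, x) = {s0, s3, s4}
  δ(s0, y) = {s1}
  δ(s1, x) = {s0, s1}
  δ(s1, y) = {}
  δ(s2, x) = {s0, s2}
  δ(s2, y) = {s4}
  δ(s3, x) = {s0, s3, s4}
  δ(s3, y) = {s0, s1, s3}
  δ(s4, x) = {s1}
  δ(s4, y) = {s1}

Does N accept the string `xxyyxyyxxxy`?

Start: {s0}
read x: {s0, s3, s4}
read x: {s0, s1, s3, s4}
read y: {s0, s1, s3}
read y: {s0, s1, s3}
read x: {s0, s1, s3, s4}
read y: {s0, s1, s3}
read y: {s0, s1, s3}
read x: {s0, s1, s3, s4}
read x: {s0, s1, s3, s4}
read x: {s0, s1, s3, s4}
read y: {s0, s1, s3}
Reachable ∩ accepting = {s3} — nonempty.

accepted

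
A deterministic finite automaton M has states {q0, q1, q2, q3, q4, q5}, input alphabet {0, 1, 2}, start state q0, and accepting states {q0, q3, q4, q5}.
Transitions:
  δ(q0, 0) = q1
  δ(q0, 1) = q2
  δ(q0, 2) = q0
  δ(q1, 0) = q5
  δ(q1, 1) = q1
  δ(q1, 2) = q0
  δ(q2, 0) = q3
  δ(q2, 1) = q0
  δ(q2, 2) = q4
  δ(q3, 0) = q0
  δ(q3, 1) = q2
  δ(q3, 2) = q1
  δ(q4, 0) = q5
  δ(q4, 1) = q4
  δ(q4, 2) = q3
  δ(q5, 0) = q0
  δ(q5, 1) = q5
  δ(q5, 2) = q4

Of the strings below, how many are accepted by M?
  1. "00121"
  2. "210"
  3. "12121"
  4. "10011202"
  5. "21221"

3

"00121": accepted
"210": accepted
"12121": rejected
"10011202": accepted
"21221": rejected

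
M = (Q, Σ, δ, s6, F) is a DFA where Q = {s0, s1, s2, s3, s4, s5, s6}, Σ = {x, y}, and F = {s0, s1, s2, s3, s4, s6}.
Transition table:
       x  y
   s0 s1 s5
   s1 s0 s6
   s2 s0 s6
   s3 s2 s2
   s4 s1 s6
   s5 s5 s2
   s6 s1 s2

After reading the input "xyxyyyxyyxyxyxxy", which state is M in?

s6 --x--> s1
s1 --y--> s6
s6 --x--> s1
s1 --y--> s6
s6 --y--> s2
s2 --y--> s6
s6 --x--> s1
s1 --y--> s6
s6 --y--> s2
s2 --x--> s0
s0 --y--> s5
s5 --x--> s5
s5 --y--> s2
s2 --x--> s0
s0 --x--> s1
s1 --y--> s6

s6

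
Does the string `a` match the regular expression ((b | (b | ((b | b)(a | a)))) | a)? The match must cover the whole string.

yes

The right alternative a matches a.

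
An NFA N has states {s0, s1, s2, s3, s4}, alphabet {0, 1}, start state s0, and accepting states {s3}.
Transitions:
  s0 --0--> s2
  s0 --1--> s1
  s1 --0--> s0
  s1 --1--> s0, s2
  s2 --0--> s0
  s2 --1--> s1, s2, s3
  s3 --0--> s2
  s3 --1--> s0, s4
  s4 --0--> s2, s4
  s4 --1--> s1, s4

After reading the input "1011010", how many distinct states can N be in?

Start: {s0}
read 1: {s1}
read 0: {s0}
read 1: {s1}
read 1: {s0, s2}
read 0: {s0, s2}
read 1: {s1, s2, s3}
read 0: {s0, s2}
Final reachable set {s0, s2} has 2 states.

2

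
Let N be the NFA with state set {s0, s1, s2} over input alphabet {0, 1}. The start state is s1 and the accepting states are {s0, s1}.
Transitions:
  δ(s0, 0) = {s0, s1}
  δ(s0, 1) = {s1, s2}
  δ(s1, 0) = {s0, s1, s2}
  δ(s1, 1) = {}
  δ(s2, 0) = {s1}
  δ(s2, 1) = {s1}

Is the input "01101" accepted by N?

Start: {s1}
read 0: {s0, s1, s2}
read 1: {s1, s2}
read 1: {s1}
read 0: {s0, s1, s2}
read 1: {s1, s2}
Reachable ∩ accepting = {s1} — nonempty.

accepted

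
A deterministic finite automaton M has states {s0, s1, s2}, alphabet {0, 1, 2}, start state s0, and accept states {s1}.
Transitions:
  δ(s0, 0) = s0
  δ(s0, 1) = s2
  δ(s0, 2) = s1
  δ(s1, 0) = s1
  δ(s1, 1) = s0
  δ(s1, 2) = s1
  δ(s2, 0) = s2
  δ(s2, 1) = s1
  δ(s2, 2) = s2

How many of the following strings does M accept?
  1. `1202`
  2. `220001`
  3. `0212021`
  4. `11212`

1

`1202`: rejected
`220001`: rejected
`0212021`: rejected
`11212`: accepted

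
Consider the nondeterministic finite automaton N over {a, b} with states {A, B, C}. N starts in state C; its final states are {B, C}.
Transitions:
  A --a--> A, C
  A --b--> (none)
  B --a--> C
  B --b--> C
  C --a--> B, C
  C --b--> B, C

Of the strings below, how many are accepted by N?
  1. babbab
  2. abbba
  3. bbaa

3

babbab: accepted
abbba: accepted
bbaa: accepted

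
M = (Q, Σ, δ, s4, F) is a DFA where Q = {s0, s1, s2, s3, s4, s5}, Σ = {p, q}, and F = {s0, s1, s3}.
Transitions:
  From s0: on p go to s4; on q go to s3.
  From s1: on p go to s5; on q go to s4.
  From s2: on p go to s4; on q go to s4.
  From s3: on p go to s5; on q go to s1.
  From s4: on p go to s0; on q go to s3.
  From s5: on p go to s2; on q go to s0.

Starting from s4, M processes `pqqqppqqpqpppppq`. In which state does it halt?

s4 --p--> s0
s0 --q--> s3
s3 --q--> s1
s1 --q--> s4
s4 --p--> s0
s0 --p--> s4
s4 --q--> s3
s3 --q--> s1
s1 --p--> s5
s5 --q--> s0
s0 --p--> s4
s4 --p--> s0
s0 --p--> s4
s4 --p--> s0
s0 --p--> s4
s4 --q--> s3

s3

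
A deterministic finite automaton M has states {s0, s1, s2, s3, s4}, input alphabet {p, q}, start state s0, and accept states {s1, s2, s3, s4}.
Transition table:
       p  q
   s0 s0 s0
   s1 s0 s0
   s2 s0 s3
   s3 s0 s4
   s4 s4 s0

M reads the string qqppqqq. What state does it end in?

s0

s0 --q--> s0
s0 --q--> s0
s0 --p--> s0
s0 --p--> s0
s0 --q--> s0
s0 --q--> s0
s0 --q--> s0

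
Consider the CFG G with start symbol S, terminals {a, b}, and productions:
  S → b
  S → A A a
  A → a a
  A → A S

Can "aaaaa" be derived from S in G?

S ⇒ AAa ⇒ aaAa ⇒ aaaaa

yes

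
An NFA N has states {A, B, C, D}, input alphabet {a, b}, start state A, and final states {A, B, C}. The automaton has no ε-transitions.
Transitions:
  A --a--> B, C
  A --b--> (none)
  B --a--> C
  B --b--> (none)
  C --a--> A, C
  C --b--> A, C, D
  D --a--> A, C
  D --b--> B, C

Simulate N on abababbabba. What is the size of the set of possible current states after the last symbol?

3

Start: {A}
read a: {B, C}
read b: {A, C, D}
read a: {A, B, C}
read b: {A, C, D}
read a: {A, B, C}
read b: {A, C, D}
read b: {A, B, C, D}
read a: {A, B, C}
read b: {A, C, D}
read b: {A, B, C, D}
read a: {A, B, C}
Final reachable set {A, B, C} has 3 states.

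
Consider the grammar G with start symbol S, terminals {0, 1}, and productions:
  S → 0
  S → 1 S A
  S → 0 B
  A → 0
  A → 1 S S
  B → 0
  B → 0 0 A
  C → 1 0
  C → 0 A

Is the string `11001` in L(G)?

no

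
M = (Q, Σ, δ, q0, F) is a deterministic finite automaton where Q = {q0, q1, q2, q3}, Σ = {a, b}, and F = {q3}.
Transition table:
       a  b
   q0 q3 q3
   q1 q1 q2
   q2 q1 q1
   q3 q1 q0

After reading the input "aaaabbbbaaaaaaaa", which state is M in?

q1

q0 --a--> q3
q3 --a--> q1
q1 --a--> q1
q1 --a--> q1
q1 --b--> q2
q2 --b--> q1
q1 --b--> q2
q2 --b--> q1
q1 --a--> q1
q1 --a--> q1
q1 --a--> q1
q1 --a--> q1
q1 --a--> q1
q1 --a--> q1
q1 --a--> q1
q1 --a--> q1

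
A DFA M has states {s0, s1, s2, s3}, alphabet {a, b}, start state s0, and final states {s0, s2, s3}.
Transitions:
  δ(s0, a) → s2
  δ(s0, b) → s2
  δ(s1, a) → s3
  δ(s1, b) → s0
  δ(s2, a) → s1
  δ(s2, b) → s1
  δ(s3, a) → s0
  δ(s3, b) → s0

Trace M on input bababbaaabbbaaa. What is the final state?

s2

s0 --b--> s2
s2 --a--> s1
s1 --b--> s0
s0 --a--> s2
s2 --b--> s1
s1 --b--> s0
s0 --a--> s2
s2 --a--> s1
s1 --a--> s3
s3 --b--> s0
s0 --b--> s2
s2 --b--> s1
s1 --a--> s3
s3 --a--> s0
s0 --a--> s2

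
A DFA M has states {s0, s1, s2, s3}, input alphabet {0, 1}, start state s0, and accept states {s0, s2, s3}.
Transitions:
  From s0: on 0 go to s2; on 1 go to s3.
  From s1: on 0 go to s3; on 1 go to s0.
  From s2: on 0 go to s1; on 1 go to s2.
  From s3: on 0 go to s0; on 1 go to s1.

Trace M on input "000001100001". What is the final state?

s0 --0--> s2
s2 --0--> s1
s1 --0--> s3
s3 --0--> s0
s0 --0--> s2
s2 --1--> s2
s2 --1--> s2
s2 --0--> s1
s1 --0--> s3
s3 --0--> s0
s0 --0--> s2
s2 --1--> s2

s2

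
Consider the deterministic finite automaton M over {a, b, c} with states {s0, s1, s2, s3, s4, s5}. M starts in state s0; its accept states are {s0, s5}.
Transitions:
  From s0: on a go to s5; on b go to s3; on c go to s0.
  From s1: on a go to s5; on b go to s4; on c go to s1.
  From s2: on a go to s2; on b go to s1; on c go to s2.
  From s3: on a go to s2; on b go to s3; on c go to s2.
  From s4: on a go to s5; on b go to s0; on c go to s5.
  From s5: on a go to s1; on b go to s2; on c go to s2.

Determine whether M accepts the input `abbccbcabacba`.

s0 --a--> s5
s5 --b--> s2
s2 --b--> s1
s1 --c--> s1
s1 --c--> s1
s1 --b--> s4
s4 --c--> s5
s5 --a--> s1
s1 --b--> s4
s4 --a--> s5
s5 --c--> s2
s2 --b--> s1
s1 --a--> s5
End in state s5, which is an accepting state.

accepted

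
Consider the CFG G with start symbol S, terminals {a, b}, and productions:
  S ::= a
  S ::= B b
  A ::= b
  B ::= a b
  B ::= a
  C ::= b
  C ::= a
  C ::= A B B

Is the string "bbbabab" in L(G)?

no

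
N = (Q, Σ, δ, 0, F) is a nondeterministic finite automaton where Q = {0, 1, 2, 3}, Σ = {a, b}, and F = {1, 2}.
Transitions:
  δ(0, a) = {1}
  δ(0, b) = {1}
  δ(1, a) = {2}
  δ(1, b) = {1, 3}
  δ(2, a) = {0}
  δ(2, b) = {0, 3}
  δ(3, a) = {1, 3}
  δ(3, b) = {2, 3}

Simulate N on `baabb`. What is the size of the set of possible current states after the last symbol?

Start: {0}
read b: {1}
read a: {2}
read a: {0}
read b: {1}
read b: {1, 3}
Final reachable set {1, 3} has 2 states.

2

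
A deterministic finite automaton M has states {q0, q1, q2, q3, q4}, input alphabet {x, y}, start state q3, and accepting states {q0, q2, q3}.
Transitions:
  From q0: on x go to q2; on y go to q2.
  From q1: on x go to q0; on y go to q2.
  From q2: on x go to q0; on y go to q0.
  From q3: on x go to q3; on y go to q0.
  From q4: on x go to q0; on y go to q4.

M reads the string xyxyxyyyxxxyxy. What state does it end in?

q0

q3 --x--> q3
q3 --y--> q0
q0 --x--> q2
q2 --y--> q0
q0 --x--> q2
q2 --y--> q0
q0 --y--> q2
q2 --y--> q0
q0 --x--> q2
q2 --x--> q0
q0 --x--> q2
q2 --y--> q0
q0 --x--> q2
q2 --y--> q0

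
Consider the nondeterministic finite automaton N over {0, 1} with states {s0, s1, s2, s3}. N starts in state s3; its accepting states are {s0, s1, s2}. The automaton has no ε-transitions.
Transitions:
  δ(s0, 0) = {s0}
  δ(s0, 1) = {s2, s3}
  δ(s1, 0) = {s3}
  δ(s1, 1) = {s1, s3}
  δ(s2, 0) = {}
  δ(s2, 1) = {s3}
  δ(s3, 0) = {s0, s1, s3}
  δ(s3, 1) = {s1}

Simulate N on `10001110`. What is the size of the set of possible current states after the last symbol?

Start: {s3}
read 1: {s1}
read 0: {s3}
read 0: {s0, s1, s3}
read 0: {s0, s1, s3}
read 1: {s1, s2, s3}
read 1: {s1, s3}
read 1: {s1, s3}
read 0: {s0, s1, s3}
Final reachable set {s0, s1, s3} has 3 states.

3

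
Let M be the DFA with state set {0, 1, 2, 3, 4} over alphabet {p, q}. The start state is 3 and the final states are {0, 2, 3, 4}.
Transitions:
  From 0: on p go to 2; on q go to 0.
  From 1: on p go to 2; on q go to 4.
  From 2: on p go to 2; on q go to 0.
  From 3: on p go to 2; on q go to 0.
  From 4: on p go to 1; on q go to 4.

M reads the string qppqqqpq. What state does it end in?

0

3 --q--> 0
0 --p--> 2
2 --p--> 2
2 --q--> 0
0 --q--> 0
0 --q--> 0
0 --p--> 2
2 --q--> 0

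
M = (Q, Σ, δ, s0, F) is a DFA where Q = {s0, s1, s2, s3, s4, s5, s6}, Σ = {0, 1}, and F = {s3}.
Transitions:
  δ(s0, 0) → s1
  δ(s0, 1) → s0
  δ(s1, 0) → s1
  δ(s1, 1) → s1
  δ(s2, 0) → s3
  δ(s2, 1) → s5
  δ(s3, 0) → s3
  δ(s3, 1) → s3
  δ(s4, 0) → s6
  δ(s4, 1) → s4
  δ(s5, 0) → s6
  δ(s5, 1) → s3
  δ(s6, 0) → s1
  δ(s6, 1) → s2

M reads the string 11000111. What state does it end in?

s1

s0 --1--> s0
s0 --1--> s0
s0 --0--> s1
s1 --0--> s1
s1 --0--> s1
s1 --1--> s1
s1 --1--> s1
s1 --1--> s1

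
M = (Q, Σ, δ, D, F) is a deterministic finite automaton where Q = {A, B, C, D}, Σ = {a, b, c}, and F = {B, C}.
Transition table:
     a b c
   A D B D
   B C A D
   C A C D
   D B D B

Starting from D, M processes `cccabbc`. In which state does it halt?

D

D --c--> B
B --c--> D
D --c--> B
B --a--> C
C --b--> C
C --b--> C
C --c--> D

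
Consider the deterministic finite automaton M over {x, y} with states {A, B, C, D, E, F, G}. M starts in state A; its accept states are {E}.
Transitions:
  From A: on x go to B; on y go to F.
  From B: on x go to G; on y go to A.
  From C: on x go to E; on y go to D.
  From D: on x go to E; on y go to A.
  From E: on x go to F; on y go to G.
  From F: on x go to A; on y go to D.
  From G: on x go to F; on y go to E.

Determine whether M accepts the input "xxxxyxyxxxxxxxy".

A --x--> B
B --x--> G
G --x--> F
F --x--> A
A --y--> F
F --x--> A
A --y--> F
F --x--> A
A --x--> B
B --x--> G
G --x--> F
F --x--> A
A --x--> B
B --x--> G
G --y--> E
End in state E, which is an accepting state.

accepted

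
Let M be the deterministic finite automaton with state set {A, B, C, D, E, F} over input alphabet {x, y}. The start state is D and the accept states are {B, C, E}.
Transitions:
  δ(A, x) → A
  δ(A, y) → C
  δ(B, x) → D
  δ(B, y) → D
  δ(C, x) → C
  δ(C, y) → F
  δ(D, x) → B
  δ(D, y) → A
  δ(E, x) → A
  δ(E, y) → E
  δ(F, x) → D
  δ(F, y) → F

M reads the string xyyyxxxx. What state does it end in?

C

D --x--> B
B --y--> D
D --y--> A
A --y--> C
C --x--> C
C --x--> C
C --x--> C
C --x--> C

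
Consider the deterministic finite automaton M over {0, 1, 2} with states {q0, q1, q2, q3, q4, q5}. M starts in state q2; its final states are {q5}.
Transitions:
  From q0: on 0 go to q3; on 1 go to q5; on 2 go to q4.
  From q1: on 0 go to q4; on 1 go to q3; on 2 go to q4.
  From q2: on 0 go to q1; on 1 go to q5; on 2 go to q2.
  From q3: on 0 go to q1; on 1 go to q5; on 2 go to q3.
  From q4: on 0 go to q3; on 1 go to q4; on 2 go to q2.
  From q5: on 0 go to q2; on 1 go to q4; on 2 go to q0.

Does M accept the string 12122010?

q2 --1--> q5
q5 --2--> q0
q0 --1--> q5
q5 --2--> q0
q0 --2--> q4
q4 --0--> q3
q3 --1--> q5
q5 --0--> q2
End in state q2, which is not an accepting state.

rejected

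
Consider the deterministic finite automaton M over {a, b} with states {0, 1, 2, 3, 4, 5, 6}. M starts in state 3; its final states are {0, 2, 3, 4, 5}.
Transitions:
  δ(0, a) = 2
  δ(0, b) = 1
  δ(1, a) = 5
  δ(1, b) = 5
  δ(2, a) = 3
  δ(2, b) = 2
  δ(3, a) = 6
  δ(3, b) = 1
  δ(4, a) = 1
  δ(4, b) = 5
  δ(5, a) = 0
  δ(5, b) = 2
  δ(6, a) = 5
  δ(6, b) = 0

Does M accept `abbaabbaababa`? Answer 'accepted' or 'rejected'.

accepted

3 --a--> 6
6 --b--> 0
0 --b--> 1
1 --a--> 5
5 --a--> 0
0 --b--> 1
1 --b--> 5
5 --a--> 0
0 --a--> 2
2 --b--> 2
2 --a--> 3
3 --b--> 1
1 --a--> 5
End in state 5, which is an accepting state.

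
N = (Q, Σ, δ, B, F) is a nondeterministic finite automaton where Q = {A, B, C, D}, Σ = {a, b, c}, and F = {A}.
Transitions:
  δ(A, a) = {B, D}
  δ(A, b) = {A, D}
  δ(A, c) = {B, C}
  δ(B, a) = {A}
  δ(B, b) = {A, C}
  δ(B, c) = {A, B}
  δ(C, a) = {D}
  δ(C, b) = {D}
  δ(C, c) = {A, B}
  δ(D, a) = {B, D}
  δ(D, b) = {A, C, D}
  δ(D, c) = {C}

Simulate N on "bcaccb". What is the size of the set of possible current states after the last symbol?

3

Start: {B}
read b: {A, C}
read c: {A, B, C}
read a: {A, B, D}
read c: {A, B, C}
read c: {A, B, C}
read b: {A, C, D}
Final reachable set {A, C, D} has 3 states.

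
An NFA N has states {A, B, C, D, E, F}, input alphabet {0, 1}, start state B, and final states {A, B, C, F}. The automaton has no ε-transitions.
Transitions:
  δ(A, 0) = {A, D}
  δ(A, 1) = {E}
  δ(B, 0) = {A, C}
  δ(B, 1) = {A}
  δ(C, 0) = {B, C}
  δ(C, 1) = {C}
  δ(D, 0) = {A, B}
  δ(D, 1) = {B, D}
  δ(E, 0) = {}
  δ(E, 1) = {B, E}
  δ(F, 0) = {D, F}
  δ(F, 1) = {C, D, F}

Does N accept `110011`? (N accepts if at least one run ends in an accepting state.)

rejected

Start: {B}
read 1: {A}
read 1: {E}
read 0: {}
The reachable set is empty and stays empty for the remaining 3 symbols.
Reachable ∩ accepting = {} — empty.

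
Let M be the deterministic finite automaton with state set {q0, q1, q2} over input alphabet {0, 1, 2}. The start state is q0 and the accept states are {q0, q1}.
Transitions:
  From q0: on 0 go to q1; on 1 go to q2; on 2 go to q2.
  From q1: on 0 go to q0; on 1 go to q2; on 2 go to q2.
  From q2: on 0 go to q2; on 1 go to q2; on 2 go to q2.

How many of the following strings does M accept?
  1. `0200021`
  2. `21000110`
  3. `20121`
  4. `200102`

`0200021`: rejected
`21000110`: rejected
`20121`: rejected
`200102`: rejected

0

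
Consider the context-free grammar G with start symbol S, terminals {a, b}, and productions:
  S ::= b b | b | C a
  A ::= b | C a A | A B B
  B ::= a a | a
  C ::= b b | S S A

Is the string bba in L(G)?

yes

S ⇒ Ca ⇒ bba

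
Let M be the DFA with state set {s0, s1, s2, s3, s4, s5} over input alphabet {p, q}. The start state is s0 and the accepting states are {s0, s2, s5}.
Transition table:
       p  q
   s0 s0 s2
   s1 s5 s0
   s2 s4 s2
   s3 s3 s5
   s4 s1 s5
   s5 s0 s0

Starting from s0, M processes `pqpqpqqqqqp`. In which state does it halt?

s0 --p--> s0
s0 --q--> s2
s2 --p--> s4
s4 --q--> s5
s5 --p--> s0
s0 --q--> s2
s2 --q--> s2
s2 --q--> s2
s2 --q--> s2
s2 --q--> s2
s2 --p--> s4

s4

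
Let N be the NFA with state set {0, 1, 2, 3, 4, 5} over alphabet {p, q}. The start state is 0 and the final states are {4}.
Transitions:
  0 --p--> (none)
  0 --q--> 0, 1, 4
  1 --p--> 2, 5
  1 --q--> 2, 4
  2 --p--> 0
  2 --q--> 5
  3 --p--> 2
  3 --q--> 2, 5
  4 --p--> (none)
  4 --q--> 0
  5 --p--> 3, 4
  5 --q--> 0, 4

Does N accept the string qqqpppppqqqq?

Start: {0}
read q: {0, 1, 4}
read q: {0, 1, 2, 4}
read q: {0, 1, 2, 4, 5}
read p: {0, 2, 3, 4, 5}
read p: {0, 2, 3, 4}
read p: {0, 2}
read p: {0}
read p: {}
The reachable set is empty and stays empty for the remaining 4 symbols.
Reachable ∩ accepting = {} — empty.

rejected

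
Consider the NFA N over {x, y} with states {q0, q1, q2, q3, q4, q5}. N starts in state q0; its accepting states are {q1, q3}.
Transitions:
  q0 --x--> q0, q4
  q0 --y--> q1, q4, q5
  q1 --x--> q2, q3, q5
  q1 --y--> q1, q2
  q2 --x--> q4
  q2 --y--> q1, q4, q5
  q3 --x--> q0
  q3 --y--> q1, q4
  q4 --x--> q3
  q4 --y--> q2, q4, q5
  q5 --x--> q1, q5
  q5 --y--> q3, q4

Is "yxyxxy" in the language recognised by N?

accepted

Start: {q0}
read y: {q1, q4, q5}
read x: {q1, q2, q3, q5}
read y: {q1, q2, q3, q4, q5}
read x: {q0, q1, q2, q3, q4, q5}
read x: {q0, q1, q2, q3, q4, q5}
read y: {q1, q2, q3, q4, q5}
Reachable ∩ accepting = {q1, q3} — nonempty.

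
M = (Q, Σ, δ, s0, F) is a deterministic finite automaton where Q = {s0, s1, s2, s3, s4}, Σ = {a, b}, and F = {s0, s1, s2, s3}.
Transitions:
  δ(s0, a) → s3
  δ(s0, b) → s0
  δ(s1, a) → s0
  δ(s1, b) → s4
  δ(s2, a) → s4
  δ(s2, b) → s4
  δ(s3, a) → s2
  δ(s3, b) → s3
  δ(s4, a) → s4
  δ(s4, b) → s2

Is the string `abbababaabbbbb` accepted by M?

accepted

s0 --a--> s3
s3 --b--> s3
s3 --b--> s3
s3 --a--> s2
s2 --b--> s4
s4 --a--> s4
s4 --b--> s2
s2 --a--> s4
s4 --a--> s4
s4 --b--> s2
s2 --b--> s4
s4 --b--> s2
s2 --b--> s4
s4 --b--> s2
End in state s2, which is an accepting state.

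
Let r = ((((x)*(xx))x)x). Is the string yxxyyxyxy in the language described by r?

No split of yxxyyxyxy into u·v has (((x)*(xx))x) matching u and x matching v.

no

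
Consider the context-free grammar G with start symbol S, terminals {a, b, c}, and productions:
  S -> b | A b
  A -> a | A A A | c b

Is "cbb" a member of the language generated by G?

S ⇒ Ab ⇒ cbb

yes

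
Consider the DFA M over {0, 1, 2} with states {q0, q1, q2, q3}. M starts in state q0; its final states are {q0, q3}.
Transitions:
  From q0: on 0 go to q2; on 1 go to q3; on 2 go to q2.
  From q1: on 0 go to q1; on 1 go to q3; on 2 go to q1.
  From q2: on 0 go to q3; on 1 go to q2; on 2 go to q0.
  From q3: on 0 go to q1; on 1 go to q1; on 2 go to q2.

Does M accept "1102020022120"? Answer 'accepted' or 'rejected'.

accepted

q0 --1--> q3
q3 --1--> q1
q1 --0--> q1
q1 --2--> q1
q1 --0--> q1
q1 --2--> q1
q1 --0--> q1
q1 --0--> q1
q1 --2--> q1
q1 --2--> q1
q1 --1--> q3
q3 --2--> q2
q2 --0--> q3
End in state q3, which is an accepting state.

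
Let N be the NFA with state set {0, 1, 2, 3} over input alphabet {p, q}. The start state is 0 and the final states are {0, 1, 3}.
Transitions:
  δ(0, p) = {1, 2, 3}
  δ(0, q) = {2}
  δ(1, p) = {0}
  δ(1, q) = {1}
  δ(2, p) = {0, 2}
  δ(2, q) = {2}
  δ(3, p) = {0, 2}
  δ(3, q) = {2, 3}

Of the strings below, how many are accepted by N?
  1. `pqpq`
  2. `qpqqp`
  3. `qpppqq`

`pqpq`: rejected
`qpqqp`: accepted
`qpppqq`: accepted

2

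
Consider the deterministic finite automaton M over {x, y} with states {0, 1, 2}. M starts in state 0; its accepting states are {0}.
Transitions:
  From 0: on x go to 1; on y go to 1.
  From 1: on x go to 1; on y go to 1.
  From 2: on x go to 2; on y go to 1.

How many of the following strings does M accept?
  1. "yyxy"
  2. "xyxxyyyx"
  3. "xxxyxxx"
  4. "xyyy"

0

"yyxy": rejected
"xyxxyyyx": rejected
"xxxyxxx": rejected
"xyyy": rejected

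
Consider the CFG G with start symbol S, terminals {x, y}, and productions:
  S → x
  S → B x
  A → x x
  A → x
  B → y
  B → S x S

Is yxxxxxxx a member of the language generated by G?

S ⇒ Bx ⇒ SxSx ⇒ BxxSx ⇒ yxxSx ⇒ yxxBxx ⇒ yxxSxSxx ⇒ yxxxxSxx ⇒ yxxxxxxx

yes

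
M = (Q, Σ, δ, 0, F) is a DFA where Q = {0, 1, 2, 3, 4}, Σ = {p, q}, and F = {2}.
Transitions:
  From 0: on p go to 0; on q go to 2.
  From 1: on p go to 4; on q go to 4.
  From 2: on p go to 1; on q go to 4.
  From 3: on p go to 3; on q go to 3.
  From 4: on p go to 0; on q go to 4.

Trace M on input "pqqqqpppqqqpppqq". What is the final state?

4

0 --p--> 0
0 --q--> 2
2 --q--> 4
4 --q--> 4
4 --q--> 4
4 --p--> 0
0 --p--> 0
0 --p--> 0
0 --q--> 2
2 --q--> 4
4 --q--> 4
4 --p--> 0
0 --p--> 0
0 --p--> 0
0 --q--> 2
2 --q--> 4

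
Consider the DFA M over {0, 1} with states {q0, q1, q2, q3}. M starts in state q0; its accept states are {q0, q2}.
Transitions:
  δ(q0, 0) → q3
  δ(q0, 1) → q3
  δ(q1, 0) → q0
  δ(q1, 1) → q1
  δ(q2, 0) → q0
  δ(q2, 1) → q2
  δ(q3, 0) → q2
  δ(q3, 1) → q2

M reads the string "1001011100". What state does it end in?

q0 --1--> q3
q3 --0--> q2
q2 --0--> q0
q0 --1--> q3
q3 --0--> q2
q2 --1--> q2
q2 --1--> q2
q2 --1--> q2
q2 --0--> q0
q0 --0--> q3

q3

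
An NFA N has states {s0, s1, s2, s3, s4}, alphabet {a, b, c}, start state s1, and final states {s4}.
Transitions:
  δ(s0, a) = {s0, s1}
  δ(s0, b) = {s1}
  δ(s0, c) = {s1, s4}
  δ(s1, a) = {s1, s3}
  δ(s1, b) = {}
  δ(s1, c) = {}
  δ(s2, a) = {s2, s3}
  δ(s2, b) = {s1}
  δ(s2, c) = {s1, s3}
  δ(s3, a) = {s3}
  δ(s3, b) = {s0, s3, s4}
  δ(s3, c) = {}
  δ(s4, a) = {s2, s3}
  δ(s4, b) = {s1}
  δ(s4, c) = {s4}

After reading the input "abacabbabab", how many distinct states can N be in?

4

Start: {s1}
read a: {s1, s3}
read b: {s0, s3, s4}
read a: {s0, s1, s2, s3}
read c: {s1, s3, s4}
read a: {s1, s2, s3}
read b: {s0, s1, s3, s4}
read b: {s0, s1, s3, s4}
read a: {s0, s1, s2, s3}
read b: {s0, s1, s3, s4}
read a: {s0, s1, s2, s3}
read b: {s0, s1, s3, s4}
Final reachable set {s0, s1, s3, s4} has 4 states.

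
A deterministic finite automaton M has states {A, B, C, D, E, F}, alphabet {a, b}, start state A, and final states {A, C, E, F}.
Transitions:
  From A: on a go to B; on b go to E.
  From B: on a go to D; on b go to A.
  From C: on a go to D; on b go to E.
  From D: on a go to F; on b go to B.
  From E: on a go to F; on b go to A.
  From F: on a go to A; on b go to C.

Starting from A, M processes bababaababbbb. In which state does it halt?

A --b--> E
E --a--> F
F --b--> C
C --a--> D
D --b--> B
B --a--> D
D --a--> F
F --b--> C
C --a--> D
D --b--> B
B --b--> A
A --b--> E
E --b--> A

A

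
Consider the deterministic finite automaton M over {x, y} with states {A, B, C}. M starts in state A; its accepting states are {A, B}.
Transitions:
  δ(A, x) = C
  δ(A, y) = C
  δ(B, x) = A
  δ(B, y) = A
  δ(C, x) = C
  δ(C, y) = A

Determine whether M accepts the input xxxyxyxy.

accepted

A --x--> C
C --x--> C
C --x--> C
C --y--> A
A --x--> C
C --y--> A
A --x--> C
C --y--> A
End in state A, which is an accepting state.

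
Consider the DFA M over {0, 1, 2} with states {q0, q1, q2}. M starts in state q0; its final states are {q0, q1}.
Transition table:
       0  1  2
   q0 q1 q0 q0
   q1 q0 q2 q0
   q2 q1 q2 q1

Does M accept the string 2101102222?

accepted

q0 --2--> q0
q0 --1--> q0
q0 --0--> q1
q1 --1--> q2
q2 --1--> q2
q2 --0--> q1
q1 --2--> q0
q0 --2--> q0
q0 --2--> q0
q0 --2--> q0
End in state q0, which is an accepting state.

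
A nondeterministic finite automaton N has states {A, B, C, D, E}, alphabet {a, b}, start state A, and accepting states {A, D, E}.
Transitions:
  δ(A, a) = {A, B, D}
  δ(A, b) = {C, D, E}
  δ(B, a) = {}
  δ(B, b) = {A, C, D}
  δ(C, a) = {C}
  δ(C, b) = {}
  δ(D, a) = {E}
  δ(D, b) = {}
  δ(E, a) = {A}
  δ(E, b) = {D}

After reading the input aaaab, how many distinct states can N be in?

Start: {A}
read a: {A, B, D}
read a: {A, B, D, E}
read a: {A, B, D, E}
read a: {A, B, D, E}
read b: {A, C, D, E}
Final reachable set {A, C, D, E} has 4 states.

4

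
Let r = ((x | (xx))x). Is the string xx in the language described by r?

yes

Split as x·x: (x|(xx)) matches x and x matches x.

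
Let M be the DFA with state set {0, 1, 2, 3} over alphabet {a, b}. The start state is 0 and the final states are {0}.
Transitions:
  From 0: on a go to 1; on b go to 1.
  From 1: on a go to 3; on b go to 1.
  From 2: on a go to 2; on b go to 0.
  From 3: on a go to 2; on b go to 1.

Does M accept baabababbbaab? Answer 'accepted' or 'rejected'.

accepted

0 --b--> 1
1 --a--> 3
3 --a--> 2
2 --b--> 0
0 --a--> 1
1 --b--> 1
1 --a--> 3
3 --b--> 1
1 --b--> 1
1 --b--> 1
1 --a--> 3
3 --a--> 2
2 --b--> 0
End in state 0, which is an accepting state.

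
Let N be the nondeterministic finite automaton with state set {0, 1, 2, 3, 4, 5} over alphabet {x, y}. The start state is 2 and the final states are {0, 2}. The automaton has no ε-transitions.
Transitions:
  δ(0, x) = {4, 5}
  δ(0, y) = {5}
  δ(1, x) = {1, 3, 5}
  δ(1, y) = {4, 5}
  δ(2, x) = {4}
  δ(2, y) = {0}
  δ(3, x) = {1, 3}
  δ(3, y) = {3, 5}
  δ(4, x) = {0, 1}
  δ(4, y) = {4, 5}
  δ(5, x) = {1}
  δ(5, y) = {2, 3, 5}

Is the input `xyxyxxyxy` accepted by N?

Start: {2}
read x: {4}
read y: {4, 5}
read x: {0, 1}
read y: {4, 5}
read x: {0, 1}
read x: {1, 3, 4, 5}
read y: {2, 3, 4, 5}
read x: {0, 1, 3, 4}
read y: {3, 4, 5}
Reachable ∩ accepting = {} — empty.

rejected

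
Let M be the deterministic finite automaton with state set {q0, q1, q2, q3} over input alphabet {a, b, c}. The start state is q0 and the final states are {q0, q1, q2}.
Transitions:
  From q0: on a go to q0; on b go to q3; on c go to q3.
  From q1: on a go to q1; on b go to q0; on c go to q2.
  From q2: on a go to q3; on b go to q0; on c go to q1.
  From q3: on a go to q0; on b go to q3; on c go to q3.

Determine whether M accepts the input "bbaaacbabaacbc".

q0 --b--> q3
q3 --b--> q3
q3 --a--> q0
q0 --a--> q0
q0 --a--> q0
q0 --c--> q3
q3 --b--> q3
q3 --a--> q0
q0 --b--> q3
q3 --a--> q0
q0 --a--> q0
q0 --c--> q3
q3 --b--> q3
q3 --c--> q3
End in state q3, which is not an accepting state.

rejected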